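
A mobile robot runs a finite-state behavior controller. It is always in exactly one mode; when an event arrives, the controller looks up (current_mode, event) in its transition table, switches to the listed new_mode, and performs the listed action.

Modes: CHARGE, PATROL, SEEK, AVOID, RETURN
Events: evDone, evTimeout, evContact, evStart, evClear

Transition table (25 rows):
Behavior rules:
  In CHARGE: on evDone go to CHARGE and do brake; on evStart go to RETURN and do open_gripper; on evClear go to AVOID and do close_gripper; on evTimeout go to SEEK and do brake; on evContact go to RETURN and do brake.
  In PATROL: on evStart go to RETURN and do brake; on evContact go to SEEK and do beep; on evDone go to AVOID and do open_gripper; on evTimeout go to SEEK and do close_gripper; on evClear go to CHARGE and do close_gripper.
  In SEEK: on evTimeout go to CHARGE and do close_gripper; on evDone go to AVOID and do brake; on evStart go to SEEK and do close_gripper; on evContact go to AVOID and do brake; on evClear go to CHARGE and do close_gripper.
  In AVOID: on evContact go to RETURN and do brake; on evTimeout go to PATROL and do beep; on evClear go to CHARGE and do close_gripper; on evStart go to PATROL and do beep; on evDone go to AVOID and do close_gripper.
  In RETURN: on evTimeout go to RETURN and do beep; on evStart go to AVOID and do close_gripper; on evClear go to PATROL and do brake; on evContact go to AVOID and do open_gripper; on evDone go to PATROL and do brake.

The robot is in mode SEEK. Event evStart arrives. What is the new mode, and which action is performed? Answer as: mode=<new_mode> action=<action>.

current mode = SEEK; filter table to that mode:
  (SEEK, evTimeout) → (CHARGE, close_gripper)
  (SEEK, evDone) → (AVOID, brake)
  (SEEK, evStart) → (SEEK, close_gripper)  ← event matches
  (SEEK, evContact) → (AVOID, brake)
  (SEEK, evClear) → (CHARGE, close_gripper)
event = evStart selects (SEEK, close_gripper)

mode=SEEK action=close_gripper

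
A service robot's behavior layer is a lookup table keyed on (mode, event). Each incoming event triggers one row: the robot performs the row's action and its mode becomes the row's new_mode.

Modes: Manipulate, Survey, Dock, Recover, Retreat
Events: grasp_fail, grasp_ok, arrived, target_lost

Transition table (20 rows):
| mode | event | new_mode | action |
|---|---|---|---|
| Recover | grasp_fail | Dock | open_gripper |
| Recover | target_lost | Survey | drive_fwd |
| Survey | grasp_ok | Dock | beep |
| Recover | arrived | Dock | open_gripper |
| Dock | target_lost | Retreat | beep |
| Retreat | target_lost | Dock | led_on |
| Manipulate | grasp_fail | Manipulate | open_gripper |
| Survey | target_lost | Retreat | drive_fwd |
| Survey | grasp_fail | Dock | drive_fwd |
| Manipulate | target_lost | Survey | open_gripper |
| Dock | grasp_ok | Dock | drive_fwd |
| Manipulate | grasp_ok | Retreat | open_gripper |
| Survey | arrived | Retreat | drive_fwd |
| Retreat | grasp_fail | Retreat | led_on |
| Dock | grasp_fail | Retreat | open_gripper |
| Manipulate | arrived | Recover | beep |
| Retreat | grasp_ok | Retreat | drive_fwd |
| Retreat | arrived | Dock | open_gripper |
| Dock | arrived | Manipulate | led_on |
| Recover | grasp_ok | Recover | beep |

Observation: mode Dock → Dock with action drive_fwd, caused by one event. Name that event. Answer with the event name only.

grasp_ok

try grasp_fail: (Dock, grasp_fail) → (Retreat, open_gripper)
try grasp_ok: (Dock, grasp_ok) → (Dock, drive_fwd)  ← matches
try arrived: (Dock, arrived) → (Manipulate, led_on)
try target_lost: (Dock, target_lost) → (Retreat, beep)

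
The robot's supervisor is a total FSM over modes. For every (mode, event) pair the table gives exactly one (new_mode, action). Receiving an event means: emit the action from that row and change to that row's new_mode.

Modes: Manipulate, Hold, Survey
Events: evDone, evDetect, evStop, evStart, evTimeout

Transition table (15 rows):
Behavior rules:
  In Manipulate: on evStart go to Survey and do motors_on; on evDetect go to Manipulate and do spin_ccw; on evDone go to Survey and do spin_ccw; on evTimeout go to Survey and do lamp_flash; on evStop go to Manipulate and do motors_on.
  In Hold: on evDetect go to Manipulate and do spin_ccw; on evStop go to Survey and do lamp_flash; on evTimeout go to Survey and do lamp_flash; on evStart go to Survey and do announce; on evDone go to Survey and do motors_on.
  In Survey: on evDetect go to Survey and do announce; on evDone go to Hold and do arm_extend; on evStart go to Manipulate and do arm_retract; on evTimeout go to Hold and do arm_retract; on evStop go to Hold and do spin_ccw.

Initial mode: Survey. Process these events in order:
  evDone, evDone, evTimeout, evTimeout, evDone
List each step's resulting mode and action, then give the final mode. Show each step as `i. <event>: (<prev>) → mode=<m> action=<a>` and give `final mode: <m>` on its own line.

final mode: Hold

1. evDone: (Survey) → mode=Hold action=arm_extend
2. evDone: (Hold) → mode=Survey action=motors_on
3. evTimeout: (Survey) → mode=Hold action=arm_retract
4. evTimeout: (Hold) → mode=Survey action=lamp_flash
5. evDone: (Survey) → mode=Hold action=arm_extend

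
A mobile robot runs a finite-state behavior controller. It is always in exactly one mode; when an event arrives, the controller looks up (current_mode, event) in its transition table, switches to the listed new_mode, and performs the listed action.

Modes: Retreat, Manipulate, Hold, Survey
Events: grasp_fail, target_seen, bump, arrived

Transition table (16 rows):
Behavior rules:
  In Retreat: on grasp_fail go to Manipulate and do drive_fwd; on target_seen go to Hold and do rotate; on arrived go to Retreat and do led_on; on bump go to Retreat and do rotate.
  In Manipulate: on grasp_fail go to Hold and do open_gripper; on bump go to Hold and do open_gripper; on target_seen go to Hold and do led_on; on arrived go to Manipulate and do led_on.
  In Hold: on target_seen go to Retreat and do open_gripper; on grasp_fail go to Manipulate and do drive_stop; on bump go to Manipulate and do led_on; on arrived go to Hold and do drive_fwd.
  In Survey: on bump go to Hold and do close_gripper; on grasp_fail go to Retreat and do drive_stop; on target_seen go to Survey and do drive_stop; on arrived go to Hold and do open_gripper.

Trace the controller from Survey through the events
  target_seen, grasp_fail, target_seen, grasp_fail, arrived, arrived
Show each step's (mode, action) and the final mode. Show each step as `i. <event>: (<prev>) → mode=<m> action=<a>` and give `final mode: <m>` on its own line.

final mode: Manipulate

1. target_seen: (Survey) → mode=Survey action=drive_stop
2. grasp_fail: (Survey) → mode=Retreat action=drive_stop
3. target_seen: (Retreat) → mode=Hold action=rotate
4. grasp_fail: (Hold) → mode=Manipulate action=drive_stop
5. arrived: (Manipulate) → mode=Manipulate action=led_on
6. arrived: (Manipulate) → mode=Manipulate action=led_on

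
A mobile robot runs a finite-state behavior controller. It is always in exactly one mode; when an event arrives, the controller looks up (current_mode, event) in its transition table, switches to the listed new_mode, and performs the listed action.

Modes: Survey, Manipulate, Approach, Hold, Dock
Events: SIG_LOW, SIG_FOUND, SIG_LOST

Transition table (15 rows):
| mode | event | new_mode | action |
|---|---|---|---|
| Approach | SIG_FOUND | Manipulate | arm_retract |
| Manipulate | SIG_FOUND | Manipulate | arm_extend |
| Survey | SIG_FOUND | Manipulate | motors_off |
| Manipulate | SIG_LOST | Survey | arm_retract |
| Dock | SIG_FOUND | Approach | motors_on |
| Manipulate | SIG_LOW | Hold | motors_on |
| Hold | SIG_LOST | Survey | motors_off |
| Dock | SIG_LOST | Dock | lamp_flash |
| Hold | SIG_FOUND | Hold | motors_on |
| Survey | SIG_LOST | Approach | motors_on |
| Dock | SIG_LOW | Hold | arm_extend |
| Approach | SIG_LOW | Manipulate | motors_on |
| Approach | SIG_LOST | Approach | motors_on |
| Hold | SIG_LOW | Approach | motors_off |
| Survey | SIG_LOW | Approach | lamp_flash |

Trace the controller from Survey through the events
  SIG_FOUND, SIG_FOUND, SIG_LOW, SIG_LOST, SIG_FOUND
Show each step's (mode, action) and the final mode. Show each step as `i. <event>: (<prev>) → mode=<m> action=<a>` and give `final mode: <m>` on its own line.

final mode: Manipulate

1. SIG_FOUND: (Survey) → mode=Manipulate action=motors_off
2. SIG_FOUND: (Manipulate) → mode=Manipulate action=arm_extend
3. SIG_LOW: (Manipulate) → mode=Hold action=motors_on
4. SIG_LOST: (Hold) → mode=Survey action=motors_off
5. SIG_FOUND: (Survey) → mode=Manipulate action=motors_off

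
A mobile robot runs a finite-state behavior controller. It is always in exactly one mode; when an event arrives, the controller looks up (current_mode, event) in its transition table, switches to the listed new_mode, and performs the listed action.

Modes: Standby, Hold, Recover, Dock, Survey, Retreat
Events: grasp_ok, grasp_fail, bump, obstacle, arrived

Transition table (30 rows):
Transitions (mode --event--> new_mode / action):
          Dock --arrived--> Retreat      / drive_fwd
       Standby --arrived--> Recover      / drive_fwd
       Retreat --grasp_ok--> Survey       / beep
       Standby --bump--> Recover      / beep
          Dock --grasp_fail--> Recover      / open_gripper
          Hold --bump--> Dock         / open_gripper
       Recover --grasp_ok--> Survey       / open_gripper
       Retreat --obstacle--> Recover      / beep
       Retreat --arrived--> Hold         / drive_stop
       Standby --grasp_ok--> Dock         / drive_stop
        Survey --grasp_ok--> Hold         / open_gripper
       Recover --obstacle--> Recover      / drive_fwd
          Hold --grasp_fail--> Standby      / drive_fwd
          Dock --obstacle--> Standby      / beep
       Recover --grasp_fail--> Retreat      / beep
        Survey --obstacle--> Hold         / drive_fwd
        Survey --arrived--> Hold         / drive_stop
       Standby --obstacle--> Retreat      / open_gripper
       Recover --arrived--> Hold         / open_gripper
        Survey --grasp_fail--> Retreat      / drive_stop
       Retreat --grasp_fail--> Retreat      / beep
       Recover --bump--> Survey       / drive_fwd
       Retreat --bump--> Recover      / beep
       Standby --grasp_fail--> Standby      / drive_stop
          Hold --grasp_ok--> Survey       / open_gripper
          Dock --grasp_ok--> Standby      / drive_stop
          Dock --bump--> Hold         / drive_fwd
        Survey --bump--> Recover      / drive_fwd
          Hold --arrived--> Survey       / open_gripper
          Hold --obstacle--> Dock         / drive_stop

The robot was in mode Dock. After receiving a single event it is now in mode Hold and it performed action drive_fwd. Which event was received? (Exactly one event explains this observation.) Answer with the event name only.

try grasp_ok: (Dock, grasp_ok) → (Standby, drive_stop)
try grasp_fail: (Dock, grasp_fail) → (Recover, open_gripper)
try bump: (Dock, bump) → (Hold, drive_fwd)  ← matches
try obstacle: (Dock, obstacle) → (Standby, beep)
try arrived: (Dock, arrived) → (Retreat, drive_fwd)

bump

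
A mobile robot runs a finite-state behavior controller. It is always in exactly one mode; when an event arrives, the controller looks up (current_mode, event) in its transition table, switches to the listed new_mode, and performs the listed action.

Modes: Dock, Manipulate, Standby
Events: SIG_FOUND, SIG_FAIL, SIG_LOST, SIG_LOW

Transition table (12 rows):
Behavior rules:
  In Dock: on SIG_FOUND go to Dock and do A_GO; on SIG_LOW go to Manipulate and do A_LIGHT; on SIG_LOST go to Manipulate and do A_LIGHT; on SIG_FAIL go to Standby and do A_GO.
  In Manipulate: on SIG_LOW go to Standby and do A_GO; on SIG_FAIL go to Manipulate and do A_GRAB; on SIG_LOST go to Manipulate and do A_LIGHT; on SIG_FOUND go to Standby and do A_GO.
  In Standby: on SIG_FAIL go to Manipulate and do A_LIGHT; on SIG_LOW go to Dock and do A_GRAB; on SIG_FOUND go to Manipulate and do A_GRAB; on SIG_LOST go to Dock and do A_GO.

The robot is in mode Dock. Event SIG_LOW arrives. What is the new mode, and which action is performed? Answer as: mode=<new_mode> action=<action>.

mode=Manipulate action=A_LIGHT

current mode = Dock; filter table to that mode:
  (Dock, SIG_FOUND) → (Dock, A_GO)
  (Dock, SIG_LOW) → (Manipulate, A_LIGHT)  ← event matches
  (Dock, SIG_LOST) → (Manipulate, A_LIGHT)
  (Dock, SIG_FAIL) → (Standby, A_GO)
event = SIG_LOW selects (Manipulate, A_LIGHT)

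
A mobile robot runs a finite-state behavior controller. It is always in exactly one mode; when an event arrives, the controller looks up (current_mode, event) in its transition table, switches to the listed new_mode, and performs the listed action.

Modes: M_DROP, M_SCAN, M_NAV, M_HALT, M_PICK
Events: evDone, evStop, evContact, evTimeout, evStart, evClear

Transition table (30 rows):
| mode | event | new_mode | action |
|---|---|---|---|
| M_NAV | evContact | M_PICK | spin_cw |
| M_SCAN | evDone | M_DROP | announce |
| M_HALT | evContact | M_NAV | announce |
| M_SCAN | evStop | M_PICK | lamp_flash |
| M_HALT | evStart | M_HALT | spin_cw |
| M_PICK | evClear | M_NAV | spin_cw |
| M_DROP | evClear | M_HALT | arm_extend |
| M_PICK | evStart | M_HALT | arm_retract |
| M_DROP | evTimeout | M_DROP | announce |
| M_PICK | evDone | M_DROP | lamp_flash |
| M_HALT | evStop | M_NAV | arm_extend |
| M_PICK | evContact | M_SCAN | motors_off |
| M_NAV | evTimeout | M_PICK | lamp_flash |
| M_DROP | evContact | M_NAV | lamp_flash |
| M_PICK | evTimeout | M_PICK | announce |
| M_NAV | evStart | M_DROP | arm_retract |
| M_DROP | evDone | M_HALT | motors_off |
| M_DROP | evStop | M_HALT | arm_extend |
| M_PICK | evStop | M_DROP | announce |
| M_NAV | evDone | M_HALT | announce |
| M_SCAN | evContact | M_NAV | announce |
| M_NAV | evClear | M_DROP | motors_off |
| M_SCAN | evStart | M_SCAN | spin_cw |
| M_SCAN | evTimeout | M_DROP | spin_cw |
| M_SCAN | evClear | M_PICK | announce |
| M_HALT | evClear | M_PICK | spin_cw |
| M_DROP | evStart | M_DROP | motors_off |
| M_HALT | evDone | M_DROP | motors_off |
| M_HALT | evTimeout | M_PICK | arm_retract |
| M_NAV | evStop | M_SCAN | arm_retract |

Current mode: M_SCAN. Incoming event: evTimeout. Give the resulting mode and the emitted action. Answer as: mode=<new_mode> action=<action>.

mode=M_DROP action=spin_cw

current mode = M_SCAN; filter table to that mode:
  (M_SCAN, evDone) → (M_DROP, announce)
  (M_SCAN, evStop) → (M_PICK, lamp_flash)
  (M_SCAN, evContact) → (M_NAV, announce)
  (M_SCAN, evStart) → (M_SCAN, spin_cw)
  (M_SCAN, evTimeout) → (M_DROP, spin_cw)  ← event matches
  (M_SCAN, evClear) → (M_PICK, announce)
event = evTimeout selects (M_DROP, spin_cw)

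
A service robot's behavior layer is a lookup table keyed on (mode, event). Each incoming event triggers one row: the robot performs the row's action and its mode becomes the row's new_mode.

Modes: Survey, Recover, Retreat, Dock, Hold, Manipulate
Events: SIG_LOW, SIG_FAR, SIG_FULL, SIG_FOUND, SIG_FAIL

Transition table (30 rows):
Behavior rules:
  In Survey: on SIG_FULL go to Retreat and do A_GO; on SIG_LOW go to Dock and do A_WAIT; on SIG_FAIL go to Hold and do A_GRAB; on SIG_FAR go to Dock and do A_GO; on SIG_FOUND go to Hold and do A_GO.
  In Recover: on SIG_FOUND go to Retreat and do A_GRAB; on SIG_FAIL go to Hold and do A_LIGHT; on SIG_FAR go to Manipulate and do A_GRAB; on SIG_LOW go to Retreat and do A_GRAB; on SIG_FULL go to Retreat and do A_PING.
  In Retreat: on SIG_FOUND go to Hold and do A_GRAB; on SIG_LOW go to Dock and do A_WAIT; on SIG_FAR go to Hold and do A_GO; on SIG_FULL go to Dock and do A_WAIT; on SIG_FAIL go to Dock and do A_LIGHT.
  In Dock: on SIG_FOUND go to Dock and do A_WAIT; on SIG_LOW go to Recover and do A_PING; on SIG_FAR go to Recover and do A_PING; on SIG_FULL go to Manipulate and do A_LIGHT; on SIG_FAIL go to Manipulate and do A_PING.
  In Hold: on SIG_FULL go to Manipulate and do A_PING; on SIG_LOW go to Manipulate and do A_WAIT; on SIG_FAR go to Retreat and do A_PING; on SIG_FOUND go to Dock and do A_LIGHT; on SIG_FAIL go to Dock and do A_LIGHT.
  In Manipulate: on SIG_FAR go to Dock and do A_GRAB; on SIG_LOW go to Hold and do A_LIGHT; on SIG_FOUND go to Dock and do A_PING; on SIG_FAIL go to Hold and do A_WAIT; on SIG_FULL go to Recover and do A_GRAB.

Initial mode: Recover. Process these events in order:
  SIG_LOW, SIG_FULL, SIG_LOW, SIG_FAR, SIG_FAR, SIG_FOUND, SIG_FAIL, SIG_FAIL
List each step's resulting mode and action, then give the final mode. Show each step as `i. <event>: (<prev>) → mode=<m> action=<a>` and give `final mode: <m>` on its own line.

final mode: Hold

1. SIG_LOW: (Recover) → mode=Retreat action=A_GRAB
2. SIG_FULL: (Retreat) → mode=Dock action=A_WAIT
3. SIG_LOW: (Dock) → mode=Recover action=A_PING
4. SIG_FAR: (Recover) → mode=Manipulate action=A_GRAB
5. SIG_FAR: (Manipulate) → mode=Dock action=A_GRAB
6. SIG_FOUND: (Dock) → mode=Dock action=A_WAIT
7. SIG_FAIL: (Dock) → mode=Manipulate action=A_PING
8. SIG_FAIL: (Manipulate) → mode=Hold action=A_WAIT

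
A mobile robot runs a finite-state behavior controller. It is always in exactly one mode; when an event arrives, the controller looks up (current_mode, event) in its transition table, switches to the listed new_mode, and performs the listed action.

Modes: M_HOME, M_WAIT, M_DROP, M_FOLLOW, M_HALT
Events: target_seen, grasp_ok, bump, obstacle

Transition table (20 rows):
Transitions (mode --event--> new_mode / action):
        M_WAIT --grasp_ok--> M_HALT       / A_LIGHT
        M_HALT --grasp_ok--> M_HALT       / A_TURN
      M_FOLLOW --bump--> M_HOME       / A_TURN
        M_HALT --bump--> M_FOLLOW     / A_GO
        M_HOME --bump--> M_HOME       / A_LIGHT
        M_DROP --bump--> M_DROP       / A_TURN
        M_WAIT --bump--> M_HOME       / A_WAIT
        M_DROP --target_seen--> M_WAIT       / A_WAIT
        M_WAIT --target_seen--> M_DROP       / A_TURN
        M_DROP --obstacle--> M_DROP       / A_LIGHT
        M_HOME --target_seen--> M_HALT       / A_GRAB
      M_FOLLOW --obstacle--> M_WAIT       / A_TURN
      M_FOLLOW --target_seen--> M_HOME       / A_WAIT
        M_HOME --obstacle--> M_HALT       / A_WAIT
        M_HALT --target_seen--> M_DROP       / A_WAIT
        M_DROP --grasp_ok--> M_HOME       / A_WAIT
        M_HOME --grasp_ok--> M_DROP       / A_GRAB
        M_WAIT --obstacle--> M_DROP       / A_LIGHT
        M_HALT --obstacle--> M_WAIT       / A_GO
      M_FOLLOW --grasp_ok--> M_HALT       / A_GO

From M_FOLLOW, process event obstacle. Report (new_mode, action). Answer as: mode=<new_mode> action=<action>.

mode=M_WAIT action=A_TURN

current mode = M_FOLLOW; filter table to that mode:
  (M_FOLLOW, bump) → (M_HOME, A_TURN)
  (M_FOLLOW, obstacle) → (M_WAIT, A_TURN)  ← event matches
  (M_FOLLOW, target_seen) → (M_HOME, A_WAIT)
  (M_FOLLOW, grasp_ok) → (M_HALT, A_GO)
event = obstacle selects (M_WAIT, A_TURN)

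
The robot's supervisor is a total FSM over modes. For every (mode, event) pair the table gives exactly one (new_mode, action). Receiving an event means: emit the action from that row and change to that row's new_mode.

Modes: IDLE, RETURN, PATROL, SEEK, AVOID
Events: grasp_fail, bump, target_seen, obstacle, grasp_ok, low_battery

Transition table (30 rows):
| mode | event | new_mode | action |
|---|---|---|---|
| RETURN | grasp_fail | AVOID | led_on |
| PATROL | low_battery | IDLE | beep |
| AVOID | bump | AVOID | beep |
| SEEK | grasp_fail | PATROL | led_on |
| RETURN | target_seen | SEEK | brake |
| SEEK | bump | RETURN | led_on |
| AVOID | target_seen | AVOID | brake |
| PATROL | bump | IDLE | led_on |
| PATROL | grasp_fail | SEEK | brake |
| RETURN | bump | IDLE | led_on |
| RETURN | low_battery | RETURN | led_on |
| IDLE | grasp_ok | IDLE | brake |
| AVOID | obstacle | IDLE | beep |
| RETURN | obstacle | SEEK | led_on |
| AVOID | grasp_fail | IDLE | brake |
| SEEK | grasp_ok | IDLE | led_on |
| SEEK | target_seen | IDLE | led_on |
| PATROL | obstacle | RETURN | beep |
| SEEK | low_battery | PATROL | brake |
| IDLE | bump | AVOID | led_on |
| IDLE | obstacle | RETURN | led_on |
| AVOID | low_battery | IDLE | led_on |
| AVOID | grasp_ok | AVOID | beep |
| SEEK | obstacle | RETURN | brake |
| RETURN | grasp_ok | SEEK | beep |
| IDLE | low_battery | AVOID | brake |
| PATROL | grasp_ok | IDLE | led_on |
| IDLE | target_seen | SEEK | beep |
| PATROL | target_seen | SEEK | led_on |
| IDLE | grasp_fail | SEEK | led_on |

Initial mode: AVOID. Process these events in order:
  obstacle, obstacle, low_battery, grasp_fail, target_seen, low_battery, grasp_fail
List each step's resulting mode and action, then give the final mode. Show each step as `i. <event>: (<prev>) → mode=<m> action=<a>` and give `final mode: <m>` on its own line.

final mode: SEEK

1. obstacle: (AVOID) → mode=IDLE action=beep
2. obstacle: (IDLE) → mode=RETURN action=led_on
3. low_battery: (RETURN) → mode=RETURN action=led_on
4. grasp_fail: (RETURN) → mode=AVOID action=led_on
5. target_seen: (AVOID) → mode=AVOID action=brake
6. low_battery: (AVOID) → mode=IDLE action=led_on
7. grasp_fail: (IDLE) → mode=SEEK action=led_on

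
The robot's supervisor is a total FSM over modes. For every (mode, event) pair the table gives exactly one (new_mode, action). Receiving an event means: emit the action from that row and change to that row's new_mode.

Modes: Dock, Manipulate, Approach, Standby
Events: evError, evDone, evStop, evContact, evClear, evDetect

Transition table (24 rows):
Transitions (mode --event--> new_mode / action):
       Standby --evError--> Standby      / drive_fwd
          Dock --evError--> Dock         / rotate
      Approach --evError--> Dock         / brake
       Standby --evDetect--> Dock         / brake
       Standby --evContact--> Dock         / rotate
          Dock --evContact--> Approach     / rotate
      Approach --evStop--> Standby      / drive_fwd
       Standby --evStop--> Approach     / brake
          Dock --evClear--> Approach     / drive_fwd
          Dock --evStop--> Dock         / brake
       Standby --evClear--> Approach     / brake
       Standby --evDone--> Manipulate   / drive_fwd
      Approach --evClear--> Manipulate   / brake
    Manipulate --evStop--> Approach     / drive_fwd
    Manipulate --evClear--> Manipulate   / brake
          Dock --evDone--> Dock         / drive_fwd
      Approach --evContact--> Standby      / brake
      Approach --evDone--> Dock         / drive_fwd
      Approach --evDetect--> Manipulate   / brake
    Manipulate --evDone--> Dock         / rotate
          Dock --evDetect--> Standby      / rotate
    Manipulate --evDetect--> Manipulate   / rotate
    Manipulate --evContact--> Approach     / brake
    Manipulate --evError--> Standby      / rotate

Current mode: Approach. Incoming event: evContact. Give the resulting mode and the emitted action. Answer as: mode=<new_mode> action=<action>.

current mode = Approach; filter table to that mode:
  (Approach, evError) → (Dock, brake)
  (Approach, evStop) → (Standby, drive_fwd)
  (Approach, evClear) → (Manipulate, brake)
  (Approach, evContact) → (Standby, brake)  ← event matches
  (Approach, evDone) → (Dock, drive_fwd)
  (Approach, evDetect) → (Manipulate, brake)
event = evContact selects (Standby, brake)

mode=Standby action=brake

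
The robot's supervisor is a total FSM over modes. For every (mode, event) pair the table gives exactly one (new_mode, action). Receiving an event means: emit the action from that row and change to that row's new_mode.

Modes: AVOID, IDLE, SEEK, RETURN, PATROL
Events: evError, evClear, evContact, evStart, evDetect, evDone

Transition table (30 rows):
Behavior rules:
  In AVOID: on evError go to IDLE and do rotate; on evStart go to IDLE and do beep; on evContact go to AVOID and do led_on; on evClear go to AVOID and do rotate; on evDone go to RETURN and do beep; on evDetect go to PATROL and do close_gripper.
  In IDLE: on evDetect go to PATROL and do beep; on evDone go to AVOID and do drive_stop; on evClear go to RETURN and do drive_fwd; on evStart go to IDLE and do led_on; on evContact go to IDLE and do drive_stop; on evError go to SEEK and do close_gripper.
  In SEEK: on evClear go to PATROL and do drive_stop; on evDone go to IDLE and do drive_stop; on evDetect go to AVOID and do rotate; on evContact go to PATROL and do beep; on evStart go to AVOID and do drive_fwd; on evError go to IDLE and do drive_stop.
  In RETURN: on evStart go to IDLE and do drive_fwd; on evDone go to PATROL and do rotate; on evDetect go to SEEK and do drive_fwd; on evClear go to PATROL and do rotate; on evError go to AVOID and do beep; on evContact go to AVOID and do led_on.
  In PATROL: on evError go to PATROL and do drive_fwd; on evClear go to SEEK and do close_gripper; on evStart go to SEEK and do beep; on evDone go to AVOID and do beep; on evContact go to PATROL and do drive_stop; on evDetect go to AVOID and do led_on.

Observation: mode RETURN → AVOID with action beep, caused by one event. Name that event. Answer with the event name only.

evError

try evError: (RETURN, evError) → (AVOID, beep)  ← matches
try evClear: (RETURN, evClear) → (PATROL, rotate)
try evContact: (RETURN, evContact) → (AVOID, led_on)
try evStart: (RETURN, evStart) → (IDLE, drive_fwd)
try evDetect: (RETURN, evDetect) → (SEEK, drive_fwd)
try evDone: (RETURN, evDone) → (PATROL, rotate)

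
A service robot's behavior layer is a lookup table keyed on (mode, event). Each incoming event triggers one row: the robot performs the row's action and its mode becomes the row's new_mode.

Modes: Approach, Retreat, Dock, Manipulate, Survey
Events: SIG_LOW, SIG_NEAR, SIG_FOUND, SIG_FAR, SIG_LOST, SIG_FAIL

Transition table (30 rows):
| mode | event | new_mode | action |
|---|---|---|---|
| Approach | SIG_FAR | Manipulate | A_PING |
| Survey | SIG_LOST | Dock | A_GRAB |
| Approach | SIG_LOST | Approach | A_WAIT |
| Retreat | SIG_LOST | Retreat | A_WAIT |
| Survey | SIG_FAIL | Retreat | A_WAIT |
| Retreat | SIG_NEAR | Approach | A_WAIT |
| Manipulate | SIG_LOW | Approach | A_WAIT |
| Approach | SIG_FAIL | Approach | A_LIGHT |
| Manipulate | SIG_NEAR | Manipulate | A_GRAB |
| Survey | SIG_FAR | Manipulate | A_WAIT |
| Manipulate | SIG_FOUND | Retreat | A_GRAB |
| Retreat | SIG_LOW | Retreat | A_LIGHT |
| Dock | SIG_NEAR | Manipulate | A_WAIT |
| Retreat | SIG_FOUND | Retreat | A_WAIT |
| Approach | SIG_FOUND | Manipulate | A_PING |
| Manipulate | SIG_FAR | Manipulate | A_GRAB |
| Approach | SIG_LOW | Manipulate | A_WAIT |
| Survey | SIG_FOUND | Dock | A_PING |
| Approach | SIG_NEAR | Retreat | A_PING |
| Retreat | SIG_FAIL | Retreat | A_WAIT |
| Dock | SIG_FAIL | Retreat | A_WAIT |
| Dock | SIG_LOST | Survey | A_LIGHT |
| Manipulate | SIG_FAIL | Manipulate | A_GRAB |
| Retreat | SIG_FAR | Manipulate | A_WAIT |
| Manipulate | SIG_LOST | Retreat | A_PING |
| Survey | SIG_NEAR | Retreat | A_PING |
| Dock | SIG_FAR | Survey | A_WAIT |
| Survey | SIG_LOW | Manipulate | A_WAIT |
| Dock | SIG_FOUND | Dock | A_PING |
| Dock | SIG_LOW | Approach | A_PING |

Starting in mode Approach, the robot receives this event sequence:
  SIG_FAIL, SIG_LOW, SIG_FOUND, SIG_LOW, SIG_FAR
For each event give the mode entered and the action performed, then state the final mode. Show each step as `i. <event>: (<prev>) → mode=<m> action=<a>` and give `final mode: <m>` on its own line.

final mode: Manipulate

1. SIG_FAIL: (Approach) → mode=Approach action=A_LIGHT
2. SIG_LOW: (Approach) → mode=Manipulate action=A_WAIT
3. SIG_FOUND: (Manipulate) → mode=Retreat action=A_GRAB
4. SIG_LOW: (Retreat) → mode=Retreat action=A_LIGHT
5. SIG_FAR: (Retreat) → mode=Manipulate action=A_WAIT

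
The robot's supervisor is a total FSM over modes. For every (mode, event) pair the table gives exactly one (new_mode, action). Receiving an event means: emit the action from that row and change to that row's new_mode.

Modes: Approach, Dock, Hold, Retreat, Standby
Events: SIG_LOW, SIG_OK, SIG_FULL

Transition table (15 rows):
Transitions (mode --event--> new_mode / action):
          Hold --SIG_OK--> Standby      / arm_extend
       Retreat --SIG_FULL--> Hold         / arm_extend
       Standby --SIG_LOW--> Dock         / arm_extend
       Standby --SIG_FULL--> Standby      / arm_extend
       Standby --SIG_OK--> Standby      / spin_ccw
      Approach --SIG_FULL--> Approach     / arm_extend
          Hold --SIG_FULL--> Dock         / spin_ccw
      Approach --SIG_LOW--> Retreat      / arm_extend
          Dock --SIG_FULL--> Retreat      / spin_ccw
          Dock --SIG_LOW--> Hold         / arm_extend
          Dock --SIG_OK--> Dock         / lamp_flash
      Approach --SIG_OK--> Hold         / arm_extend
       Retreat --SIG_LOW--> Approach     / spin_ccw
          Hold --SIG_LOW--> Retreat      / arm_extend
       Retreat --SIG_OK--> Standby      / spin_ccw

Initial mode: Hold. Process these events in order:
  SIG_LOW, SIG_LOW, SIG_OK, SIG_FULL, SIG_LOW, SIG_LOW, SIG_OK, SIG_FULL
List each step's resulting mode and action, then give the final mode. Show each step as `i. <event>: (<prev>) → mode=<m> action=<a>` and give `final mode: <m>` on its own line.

1. SIG_LOW: (Hold) → mode=Retreat action=arm_extend
2. SIG_LOW: (Retreat) → mode=Approach action=spin_ccw
3. SIG_OK: (Approach) → mode=Hold action=arm_extend
4. SIG_FULL: (Hold) → mode=Dock action=spin_ccw
5. SIG_LOW: (Dock) → mode=Hold action=arm_extend
6. SIG_LOW: (Hold) → mode=Retreat action=arm_extend
7. SIG_OK: (Retreat) → mode=Standby action=spin_ccw
8. SIG_FULL: (Standby) → mode=Standby action=arm_extend

final mode: Standby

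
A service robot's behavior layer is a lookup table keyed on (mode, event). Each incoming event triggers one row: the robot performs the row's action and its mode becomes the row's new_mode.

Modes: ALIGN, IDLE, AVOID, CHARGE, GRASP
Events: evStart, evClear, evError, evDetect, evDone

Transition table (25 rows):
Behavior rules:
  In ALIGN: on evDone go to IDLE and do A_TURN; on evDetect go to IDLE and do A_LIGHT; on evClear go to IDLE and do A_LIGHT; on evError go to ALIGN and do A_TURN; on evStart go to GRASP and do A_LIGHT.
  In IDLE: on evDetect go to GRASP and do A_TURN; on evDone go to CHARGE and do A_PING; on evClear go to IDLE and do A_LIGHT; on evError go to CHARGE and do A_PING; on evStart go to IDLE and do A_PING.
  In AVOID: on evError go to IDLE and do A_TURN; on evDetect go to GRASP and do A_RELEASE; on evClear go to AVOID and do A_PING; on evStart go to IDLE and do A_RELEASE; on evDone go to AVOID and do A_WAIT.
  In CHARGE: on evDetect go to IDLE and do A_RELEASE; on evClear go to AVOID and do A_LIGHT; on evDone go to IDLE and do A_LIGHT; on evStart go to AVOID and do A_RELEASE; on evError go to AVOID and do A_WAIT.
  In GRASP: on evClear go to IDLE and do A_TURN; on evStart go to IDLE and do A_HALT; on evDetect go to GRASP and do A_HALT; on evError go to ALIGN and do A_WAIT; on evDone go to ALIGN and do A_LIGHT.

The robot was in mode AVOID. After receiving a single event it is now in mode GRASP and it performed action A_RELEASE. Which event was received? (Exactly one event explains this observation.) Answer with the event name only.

try evStart: (AVOID, evStart) → (IDLE, A_RELEASE)
try evClear: (AVOID, evClear) → (AVOID, A_PING)
try evError: (AVOID, evError) → (IDLE, A_TURN)
try evDetect: (AVOID, evDetect) → (GRASP, A_RELEASE)  ← matches
try evDone: (AVOID, evDone) → (AVOID, A_WAIT)

evDetect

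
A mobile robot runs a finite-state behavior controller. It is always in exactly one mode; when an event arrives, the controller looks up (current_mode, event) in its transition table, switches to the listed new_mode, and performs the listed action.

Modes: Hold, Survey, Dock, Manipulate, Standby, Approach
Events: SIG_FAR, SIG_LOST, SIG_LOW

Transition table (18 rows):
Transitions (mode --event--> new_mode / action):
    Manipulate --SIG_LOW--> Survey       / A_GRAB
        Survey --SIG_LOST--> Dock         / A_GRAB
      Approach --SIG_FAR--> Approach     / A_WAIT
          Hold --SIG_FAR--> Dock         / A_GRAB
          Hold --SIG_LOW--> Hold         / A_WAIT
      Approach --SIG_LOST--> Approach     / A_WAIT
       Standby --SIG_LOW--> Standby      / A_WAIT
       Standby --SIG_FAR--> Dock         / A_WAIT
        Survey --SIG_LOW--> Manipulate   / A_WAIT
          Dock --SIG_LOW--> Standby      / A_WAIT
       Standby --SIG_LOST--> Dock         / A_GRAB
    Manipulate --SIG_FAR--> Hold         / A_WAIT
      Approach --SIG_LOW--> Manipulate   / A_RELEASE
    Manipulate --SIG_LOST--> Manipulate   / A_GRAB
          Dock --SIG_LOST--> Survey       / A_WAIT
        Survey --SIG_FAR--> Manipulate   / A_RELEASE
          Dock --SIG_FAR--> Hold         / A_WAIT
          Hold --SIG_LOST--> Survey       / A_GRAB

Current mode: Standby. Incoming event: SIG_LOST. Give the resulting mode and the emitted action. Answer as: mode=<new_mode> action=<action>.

current mode = Standby; filter table to that mode:
  (Standby, SIG_LOW) → (Standby, A_WAIT)
  (Standby, SIG_FAR) → (Dock, A_WAIT)
  (Standby, SIG_LOST) → (Dock, A_GRAB)  ← event matches
event = SIG_LOST selects (Dock, A_GRAB)

mode=Dock action=A_GRAB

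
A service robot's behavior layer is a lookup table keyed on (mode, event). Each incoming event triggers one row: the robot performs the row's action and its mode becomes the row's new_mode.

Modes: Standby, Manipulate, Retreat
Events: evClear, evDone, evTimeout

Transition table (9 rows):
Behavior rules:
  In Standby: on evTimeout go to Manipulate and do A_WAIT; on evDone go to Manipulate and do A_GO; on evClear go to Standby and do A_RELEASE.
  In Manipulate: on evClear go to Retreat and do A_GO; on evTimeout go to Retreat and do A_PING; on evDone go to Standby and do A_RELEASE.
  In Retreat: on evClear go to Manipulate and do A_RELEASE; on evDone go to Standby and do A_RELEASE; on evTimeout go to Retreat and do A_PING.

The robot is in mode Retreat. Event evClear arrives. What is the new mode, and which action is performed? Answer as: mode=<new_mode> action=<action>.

current mode = Retreat; filter table to that mode:
  (Retreat, evClear) → (Manipulate, A_RELEASE)  ← event matches
  (Retreat, evDone) → (Standby, A_RELEASE)
  (Retreat, evTimeout) → (Retreat, A_PING)
event = evClear selects (Manipulate, A_RELEASE)

mode=Manipulate action=A_RELEASE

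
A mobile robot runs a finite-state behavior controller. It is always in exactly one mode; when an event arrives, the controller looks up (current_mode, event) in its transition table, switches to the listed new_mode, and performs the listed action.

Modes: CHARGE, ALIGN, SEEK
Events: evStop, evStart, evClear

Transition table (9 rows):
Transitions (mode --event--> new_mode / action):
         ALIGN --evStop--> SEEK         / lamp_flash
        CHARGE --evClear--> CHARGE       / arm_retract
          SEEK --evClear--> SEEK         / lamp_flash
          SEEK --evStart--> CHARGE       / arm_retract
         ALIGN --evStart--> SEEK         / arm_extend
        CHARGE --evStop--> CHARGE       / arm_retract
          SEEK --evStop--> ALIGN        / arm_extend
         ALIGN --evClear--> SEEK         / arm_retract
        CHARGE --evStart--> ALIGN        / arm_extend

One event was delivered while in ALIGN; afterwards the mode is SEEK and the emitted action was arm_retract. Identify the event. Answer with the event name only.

try evStop: (ALIGN, evStop) → (SEEK, lamp_flash)
try evStart: (ALIGN, evStart) → (SEEK, arm_extend)
try evClear: (ALIGN, evClear) → (SEEK, arm_retract)  ← matches

evClear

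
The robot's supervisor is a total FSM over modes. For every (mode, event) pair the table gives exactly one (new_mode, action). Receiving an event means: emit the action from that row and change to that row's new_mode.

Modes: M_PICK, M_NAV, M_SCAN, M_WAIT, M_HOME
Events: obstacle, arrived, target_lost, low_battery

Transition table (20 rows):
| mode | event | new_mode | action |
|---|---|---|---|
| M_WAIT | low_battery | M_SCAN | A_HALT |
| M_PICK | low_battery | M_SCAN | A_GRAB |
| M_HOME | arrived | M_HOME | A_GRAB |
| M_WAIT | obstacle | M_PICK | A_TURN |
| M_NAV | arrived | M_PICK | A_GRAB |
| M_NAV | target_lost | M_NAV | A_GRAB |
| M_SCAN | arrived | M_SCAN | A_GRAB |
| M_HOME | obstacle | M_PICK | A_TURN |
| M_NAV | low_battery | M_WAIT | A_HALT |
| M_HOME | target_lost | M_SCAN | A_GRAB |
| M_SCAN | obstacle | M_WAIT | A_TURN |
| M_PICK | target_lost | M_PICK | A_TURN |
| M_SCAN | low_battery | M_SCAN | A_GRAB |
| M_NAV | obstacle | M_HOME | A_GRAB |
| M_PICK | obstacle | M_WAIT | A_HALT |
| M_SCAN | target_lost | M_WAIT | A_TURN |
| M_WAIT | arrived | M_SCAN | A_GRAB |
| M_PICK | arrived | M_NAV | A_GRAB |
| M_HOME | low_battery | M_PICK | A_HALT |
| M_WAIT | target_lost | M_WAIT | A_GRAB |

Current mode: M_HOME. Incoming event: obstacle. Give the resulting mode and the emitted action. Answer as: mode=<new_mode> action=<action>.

mode=M_PICK action=A_TURN

current mode = M_HOME; filter table to that mode:
  (M_HOME, arrived) → (M_HOME, A_GRAB)
  (M_HOME, obstacle) → (M_PICK, A_TURN)  ← event matches
  (M_HOME, target_lost) → (M_SCAN, A_GRAB)
  (M_HOME, low_battery) → (M_PICK, A_HALT)
event = obstacle selects (M_PICK, A_TURN)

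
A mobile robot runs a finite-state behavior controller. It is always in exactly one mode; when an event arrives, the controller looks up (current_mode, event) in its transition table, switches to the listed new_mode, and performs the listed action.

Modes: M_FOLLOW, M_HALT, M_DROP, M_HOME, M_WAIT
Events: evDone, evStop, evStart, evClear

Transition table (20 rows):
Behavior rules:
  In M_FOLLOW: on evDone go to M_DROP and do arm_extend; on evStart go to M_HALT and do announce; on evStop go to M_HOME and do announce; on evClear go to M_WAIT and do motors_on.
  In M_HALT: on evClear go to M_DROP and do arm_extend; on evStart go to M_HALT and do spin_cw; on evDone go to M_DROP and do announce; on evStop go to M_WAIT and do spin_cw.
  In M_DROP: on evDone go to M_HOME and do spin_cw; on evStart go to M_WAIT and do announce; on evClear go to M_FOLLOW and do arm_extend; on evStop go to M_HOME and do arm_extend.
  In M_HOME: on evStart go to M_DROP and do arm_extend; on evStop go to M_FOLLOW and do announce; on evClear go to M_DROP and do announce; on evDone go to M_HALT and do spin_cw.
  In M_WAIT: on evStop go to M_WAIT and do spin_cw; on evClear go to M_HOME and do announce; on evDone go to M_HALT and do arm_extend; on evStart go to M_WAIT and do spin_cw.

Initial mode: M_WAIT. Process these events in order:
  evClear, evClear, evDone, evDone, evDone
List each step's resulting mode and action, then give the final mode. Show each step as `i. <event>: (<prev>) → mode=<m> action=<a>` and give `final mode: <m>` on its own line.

final mode: M_DROP

1. evClear: (M_WAIT) → mode=M_HOME action=announce
2. evClear: (M_HOME) → mode=M_DROP action=announce
3. evDone: (M_DROP) → mode=M_HOME action=spin_cw
4. evDone: (M_HOME) → mode=M_HALT action=spin_cw
5. evDone: (M_HALT) → mode=M_DROP action=announce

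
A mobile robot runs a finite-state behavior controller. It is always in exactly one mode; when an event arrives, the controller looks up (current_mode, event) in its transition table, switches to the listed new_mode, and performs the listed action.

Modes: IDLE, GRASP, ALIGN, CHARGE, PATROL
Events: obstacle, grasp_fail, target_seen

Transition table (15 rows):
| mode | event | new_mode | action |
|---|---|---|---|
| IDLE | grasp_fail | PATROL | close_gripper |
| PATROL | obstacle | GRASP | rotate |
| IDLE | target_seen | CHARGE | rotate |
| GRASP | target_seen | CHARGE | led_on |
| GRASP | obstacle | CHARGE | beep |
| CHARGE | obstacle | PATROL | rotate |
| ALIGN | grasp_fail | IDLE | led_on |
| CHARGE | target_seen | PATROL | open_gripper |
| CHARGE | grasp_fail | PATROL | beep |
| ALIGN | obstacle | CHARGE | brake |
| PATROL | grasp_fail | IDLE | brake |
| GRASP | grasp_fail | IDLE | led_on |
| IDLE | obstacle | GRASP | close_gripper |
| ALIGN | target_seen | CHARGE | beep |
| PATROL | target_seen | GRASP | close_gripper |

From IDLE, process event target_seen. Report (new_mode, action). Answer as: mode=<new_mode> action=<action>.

current mode = IDLE; filter table to that mode:
  (IDLE, grasp_fail) → (PATROL, close_gripper)
  (IDLE, target_seen) → (CHARGE, rotate)  ← event matches
  (IDLE, obstacle) → (GRASP, close_gripper)
event = target_seen selects (CHARGE, rotate)

mode=CHARGE action=rotate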